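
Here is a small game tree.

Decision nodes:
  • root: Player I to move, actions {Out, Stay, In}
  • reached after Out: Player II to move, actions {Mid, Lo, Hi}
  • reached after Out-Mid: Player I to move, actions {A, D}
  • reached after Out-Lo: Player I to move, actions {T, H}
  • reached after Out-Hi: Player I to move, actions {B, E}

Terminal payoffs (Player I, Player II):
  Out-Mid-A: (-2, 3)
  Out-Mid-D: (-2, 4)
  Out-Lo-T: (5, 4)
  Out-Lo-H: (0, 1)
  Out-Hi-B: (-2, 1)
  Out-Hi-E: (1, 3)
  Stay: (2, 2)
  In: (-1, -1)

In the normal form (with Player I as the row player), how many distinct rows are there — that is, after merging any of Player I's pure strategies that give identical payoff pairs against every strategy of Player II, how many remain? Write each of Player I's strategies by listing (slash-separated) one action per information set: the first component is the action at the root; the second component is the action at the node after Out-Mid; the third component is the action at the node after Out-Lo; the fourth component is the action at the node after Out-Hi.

Player I has 24 pure strategies: Out/A/T/B, Out/A/T/E, Out/A/H/B, Out/A/H/E, Out/D/T/B, Out/D/T/E, Out/D/H/B, Out/D/H/E, Stay/A/T/B, Stay/A/T/E, Stay/A/H/B, Stay/A/H/E, Stay/D/T/B, Stay/D/T/E, Stay/D/H/B, Stay/D/H/E, In/A/T/B, In/A/T/E, In/A/H/B, In/A/H/E, In/D/T/B, In/D/T/E, In/D/H/B, In/D/H/E. Columns: Mid, Lo, Hi.
{Out/A/T/B} → row (-2,3) (5,4) (-2,1)
{Out/A/T/E} → row (-2,3) (5,4) (1,3)
{Out/A/H/B} → row (-2,3) (0,1) (-2,1)
{Out/A/H/E} → row (-2,3) (0,1) (1,3)
{Out/D/T/B} → row (-2,4) (5,4) (-2,1)
{Out/D/T/E} → row (-2,4) (5,4) (1,3)
{Out/D/H/B} → row (-2,4) (0,1) (-2,1)
{Out/D/H/E} → row (-2,4) (0,1) (1,3)
{Stay/A/T/B, Stay/A/T/E, Stay/A/H/B, Stay/A/H/E, Stay/D/T/B, Stay/D/T/E, Stay/D/H/B, Stay/D/H/E} → row (2,2) (2,2) (2,2)
{In/A/T/B, In/A/T/E, In/A/H/B, In/A/H/E, In/D/T/B, In/D/T/E, In/D/H/B, In/D/H/E} → row (-1,-1) (-1,-1) (-1,-1)
That's 10 distinct rows out of 24 strategies.

10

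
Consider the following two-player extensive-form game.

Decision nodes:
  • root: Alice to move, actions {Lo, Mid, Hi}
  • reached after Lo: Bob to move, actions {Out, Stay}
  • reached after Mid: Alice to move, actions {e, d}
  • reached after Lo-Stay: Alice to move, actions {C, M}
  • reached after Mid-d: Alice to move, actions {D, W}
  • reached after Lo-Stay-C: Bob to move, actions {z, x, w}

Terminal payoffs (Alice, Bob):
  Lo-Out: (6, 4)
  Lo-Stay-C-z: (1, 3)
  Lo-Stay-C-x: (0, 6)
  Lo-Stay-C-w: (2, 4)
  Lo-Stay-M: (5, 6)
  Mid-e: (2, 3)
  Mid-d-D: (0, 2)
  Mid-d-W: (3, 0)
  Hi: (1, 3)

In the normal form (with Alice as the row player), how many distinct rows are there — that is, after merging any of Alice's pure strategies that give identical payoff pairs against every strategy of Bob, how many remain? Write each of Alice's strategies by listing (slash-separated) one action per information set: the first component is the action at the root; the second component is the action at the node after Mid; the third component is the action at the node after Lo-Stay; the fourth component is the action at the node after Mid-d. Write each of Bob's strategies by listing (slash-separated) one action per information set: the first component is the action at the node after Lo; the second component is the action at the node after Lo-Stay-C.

Alice has 24 pure strategies: Lo/e/C/D, Lo/e/C/W, Lo/e/M/D, Lo/e/M/W, Lo/d/C/D, Lo/d/C/W, Lo/d/M/D, Lo/d/M/W, Mid/e/C/D, Mid/e/C/W, Mid/e/M/D, Mid/e/M/W, Mid/d/C/D, Mid/d/C/W, Mid/d/M/D, Mid/d/M/W, Hi/e/C/D, Hi/e/C/W, Hi/e/M/D, Hi/e/M/W, Hi/d/C/D, Hi/d/C/W, Hi/d/M/D, Hi/d/M/W. Columns: Out/z, Out/x, Out/w, Stay/z, Stay/x, Stay/w.
{Lo/e/C/D, Lo/e/C/W, Lo/d/C/D, Lo/d/C/W} → row (6,4) (6,4) (6,4) (1,3) (0,6) (2,4)
{Lo/e/M/D, Lo/e/M/W, Lo/d/M/D, Lo/d/M/W} → row (6,4) (6,4) (6,4) (5,6) (5,6) (5,6)
{Mid/e/C/D, Mid/e/C/W, Mid/e/M/D, Mid/e/M/W} → row (2,3) (2,3) (2,3) (2,3) (2,3) (2,3)
{Mid/d/C/D, Mid/d/M/D} → row (0,2) (0,2) (0,2) (0,2) (0,2) (0,2)
{Mid/d/C/W, Mid/d/M/W} → row (3,0) (3,0) (3,0) (3,0) (3,0) (3,0)
{Hi/e/C/D, Hi/e/C/W, Hi/e/M/D, Hi/e/M/W, Hi/d/C/D, Hi/d/C/W, Hi/d/M/D, Hi/d/M/W} → row (1,3) (1,3) (1,3) (1,3) (1,3) (1,3)
That's 6 distinct rows out of 24 strategies.

6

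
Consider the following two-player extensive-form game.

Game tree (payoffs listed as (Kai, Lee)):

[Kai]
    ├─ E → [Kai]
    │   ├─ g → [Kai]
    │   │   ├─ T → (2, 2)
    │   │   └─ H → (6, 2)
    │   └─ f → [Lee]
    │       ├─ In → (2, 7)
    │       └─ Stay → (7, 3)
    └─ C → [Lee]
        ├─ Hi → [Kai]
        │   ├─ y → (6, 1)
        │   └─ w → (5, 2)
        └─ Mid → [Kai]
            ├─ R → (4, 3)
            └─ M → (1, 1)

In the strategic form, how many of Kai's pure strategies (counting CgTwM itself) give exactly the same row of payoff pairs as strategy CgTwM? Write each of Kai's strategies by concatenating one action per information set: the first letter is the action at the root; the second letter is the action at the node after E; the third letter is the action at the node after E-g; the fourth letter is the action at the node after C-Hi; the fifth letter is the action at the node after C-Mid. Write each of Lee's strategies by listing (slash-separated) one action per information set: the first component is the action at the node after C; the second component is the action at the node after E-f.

4

Row for CgTwM (columns Hi/In, Hi/Stay, Mid/In, Mid/Stay): (5,2) (5,2) (1,1) (1,1).
Under CgTwM, Kai's choice at the node after E and at the node after E-g can never be reached regardless of what Lee does, so varying those choices leaves every outcome unchanged.
Holding the reachable choices fixed and varying the unreachable ones freely already gives 2 × 2 = 4 equivalent strategies.
No other strategy reproduces this row, so those 4 are the full class: CgTwM, CgHwM, CfTwM, CfHwM.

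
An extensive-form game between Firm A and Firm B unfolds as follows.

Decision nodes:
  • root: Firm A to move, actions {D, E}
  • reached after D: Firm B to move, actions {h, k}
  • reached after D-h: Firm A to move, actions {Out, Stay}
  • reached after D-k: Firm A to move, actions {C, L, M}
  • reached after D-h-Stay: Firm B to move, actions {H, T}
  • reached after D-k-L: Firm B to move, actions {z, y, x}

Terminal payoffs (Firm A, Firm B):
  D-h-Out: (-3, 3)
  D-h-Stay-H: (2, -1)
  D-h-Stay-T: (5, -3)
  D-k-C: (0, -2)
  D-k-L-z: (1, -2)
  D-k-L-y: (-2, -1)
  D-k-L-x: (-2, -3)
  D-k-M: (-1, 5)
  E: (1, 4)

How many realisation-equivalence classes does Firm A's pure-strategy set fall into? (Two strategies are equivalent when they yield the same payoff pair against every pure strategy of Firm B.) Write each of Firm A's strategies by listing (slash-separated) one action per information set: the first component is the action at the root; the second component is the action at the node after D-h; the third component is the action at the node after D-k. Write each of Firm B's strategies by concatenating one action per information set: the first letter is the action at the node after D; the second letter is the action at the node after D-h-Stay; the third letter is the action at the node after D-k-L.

7

Firm A has 12 pure strategies: D/Out/C, D/Out/L, D/Out/M, D/Stay/C, D/Stay/L, D/Stay/M, E/Out/C, E/Out/L, E/Out/M, E/Stay/C, E/Stay/L, E/Stay/M. Columns: hHz, hHy, hHx, hTz, hTy, hTx, kHz, kHy, kHx, kTz, kTy, kTx.
{D/Out/C} → row (-3,3) (-3,3) (-3,3) (-3,3) (-3,3) (-3,3) (0,-2) (0,-2) (0,-2) (0,-2) (0,-2) (0,-2)
{D/Out/L} → row (-3,3) (-3,3) (-3,3) (-3,3) (-3,3) (-3,3) (1,-2) (-2,-1) (-2,-3) (1,-2) (-2,-1) (-2,-3)
{D/Out/M} → row (-3,3) (-3,3) (-3,3) (-3,3) (-3,3) (-3,3) (-1,5) (-1,5) (-1,5) (-1,5) (-1,5) (-1,5)
{D/Stay/C} → row (2,-1) (2,-1) (2,-1) (5,-3) (5,-3) (5,-3) (0,-2) (0,-2) (0,-2) (0,-2) (0,-2) (0,-2)
{D/Stay/L} → row (2,-1) (2,-1) (2,-1) (5,-3) (5,-3) (5,-3) (1,-2) (-2,-1) (-2,-3) (1,-2) (-2,-1) (-2,-3)
{D/Stay/M} → row (2,-1) (2,-1) (2,-1) (5,-3) (5,-3) (5,-3) (-1,5) (-1,5) (-1,5) (-1,5) (-1,5) (-1,5)
{E/Out/C, E/Out/L, E/Out/M, E/Stay/C, E/Stay/L, E/Stay/M} → row (1,4) (1,4) (1,4) (1,4) (1,4) (1,4) (1,4) (1,4) (1,4) (1,4) (1,4) (1,4)
That's 7 distinct rows out of 12 strategies.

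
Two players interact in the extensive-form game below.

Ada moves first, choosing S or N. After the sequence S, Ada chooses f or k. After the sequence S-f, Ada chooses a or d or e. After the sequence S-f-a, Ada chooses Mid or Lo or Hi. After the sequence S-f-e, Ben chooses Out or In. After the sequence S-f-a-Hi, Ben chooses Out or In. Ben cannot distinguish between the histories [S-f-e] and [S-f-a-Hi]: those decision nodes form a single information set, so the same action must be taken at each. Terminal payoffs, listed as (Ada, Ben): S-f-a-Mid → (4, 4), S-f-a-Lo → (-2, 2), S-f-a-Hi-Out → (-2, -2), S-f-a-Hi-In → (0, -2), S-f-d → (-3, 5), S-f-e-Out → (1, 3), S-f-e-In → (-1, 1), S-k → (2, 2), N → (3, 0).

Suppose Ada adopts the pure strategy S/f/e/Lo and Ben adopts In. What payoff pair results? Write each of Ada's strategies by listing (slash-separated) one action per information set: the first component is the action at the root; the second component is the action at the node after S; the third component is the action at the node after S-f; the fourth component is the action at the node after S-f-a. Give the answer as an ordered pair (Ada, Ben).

(-1, 1)

Trace the play path from the root:
  Ada plays S
  Ada plays f at [S]
  Ada plays e at [S-f]
  Ben plays In at [S-f-e]
→ terminal payoff (-1, 1).
(Ada's choice at the node after S-f-a is never reached on this path, so it doesn't affect the outcome.)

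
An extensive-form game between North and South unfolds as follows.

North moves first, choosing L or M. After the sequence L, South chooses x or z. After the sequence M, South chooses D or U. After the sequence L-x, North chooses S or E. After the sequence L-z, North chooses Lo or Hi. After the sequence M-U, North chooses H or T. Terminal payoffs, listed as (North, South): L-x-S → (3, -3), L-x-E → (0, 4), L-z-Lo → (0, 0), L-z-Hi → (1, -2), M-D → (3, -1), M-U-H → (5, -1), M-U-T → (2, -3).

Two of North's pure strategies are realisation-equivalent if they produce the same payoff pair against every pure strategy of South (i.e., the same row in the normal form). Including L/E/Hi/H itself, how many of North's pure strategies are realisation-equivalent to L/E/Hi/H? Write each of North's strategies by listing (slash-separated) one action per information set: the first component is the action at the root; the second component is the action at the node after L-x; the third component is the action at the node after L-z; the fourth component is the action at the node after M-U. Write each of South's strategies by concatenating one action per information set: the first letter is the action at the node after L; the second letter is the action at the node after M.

Row for L/E/Hi/H (columns xD, xU, zD, zU): (0,4) (0,4) (1,-2) (1,-2).
Under L/E/Hi/H, North's choice at the node after M-U can never be reached regardless of what South does, so varying those choices leaves every outcome unchanged.
Holding the reachable choices fixed and varying the unreachable one freely already gives 2 equivalent strategies.
No other strategy reproduces this row, so those 2 are the full class: L/E/Hi/H, L/E/Hi/T.

2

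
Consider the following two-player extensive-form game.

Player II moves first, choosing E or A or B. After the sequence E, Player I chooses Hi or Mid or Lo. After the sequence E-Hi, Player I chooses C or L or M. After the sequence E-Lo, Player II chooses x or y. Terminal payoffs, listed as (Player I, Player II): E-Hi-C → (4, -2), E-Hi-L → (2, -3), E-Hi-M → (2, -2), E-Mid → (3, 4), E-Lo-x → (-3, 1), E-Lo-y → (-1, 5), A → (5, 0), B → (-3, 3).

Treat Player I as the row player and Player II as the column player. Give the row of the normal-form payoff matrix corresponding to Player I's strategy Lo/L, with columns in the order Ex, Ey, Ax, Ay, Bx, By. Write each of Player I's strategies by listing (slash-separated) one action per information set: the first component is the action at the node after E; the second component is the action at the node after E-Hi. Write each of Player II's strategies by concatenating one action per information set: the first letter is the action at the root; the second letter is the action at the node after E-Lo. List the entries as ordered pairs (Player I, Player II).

vs Ex: Player II plays E → Player I plays Lo at [E] → Player II plays x at [E-Lo] → (-3, 1)
vs Ey: Player II plays E → Player I plays Lo at [E] → Player II plays y at [E-Lo] → (-1, 5)
vs Ax: Player II plays A → (5, 0)
vs Ay: Player II plays A → (5, 0)
vs Bx: Player II plays B → (-3, 3)
vs By: Player II plays B → (-3, 3)

(-3,1) (-1,5) (5,0) (5,0) (-3,3) (-3,3)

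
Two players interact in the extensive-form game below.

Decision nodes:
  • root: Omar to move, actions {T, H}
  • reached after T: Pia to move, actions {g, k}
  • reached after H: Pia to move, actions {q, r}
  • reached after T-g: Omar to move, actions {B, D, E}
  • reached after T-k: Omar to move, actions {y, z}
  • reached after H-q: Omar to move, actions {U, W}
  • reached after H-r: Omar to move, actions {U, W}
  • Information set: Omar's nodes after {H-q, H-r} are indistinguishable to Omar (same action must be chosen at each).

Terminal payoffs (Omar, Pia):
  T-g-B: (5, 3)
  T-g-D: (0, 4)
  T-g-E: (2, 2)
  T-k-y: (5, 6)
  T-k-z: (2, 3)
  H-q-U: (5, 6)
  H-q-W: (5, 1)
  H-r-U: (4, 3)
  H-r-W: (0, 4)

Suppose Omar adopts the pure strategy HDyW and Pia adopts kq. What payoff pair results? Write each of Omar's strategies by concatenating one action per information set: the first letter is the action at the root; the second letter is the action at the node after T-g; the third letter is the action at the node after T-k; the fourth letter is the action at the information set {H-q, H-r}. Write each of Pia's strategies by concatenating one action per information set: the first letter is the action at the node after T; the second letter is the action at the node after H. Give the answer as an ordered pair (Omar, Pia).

(5, 1)

Trace the play path from the root:
  Omar plays H
  Pia plays q at [H]
  Omar plays W at [H-q]
→ terminal payoff (5, 1).
(Omar's choice at the node after T-g is never reached on this path, so it doesn't affect the outcome.)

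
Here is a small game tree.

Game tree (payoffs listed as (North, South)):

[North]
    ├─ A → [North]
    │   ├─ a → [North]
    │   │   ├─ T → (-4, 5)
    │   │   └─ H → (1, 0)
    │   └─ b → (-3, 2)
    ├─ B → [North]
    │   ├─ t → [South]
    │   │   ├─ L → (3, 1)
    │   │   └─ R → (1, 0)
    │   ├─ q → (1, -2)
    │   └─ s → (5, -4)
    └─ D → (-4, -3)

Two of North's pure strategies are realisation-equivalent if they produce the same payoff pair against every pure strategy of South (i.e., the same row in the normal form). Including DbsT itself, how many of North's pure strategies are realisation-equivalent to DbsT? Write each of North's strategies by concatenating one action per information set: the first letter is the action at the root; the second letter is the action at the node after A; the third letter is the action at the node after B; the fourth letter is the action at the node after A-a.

12

Row for DbsT (columns L, R): (-4,-3) (-4,-3).
Under DbsT, North's choice at the node after A and at the node after B and at the node after A-a can never be reached regardless of what South does, so varying those choices leaves every outcome unchanged.
Holding the reachable choices fixed and varying the unreachable ones freely already gives 2 × 3 × 2 = 12 equivalent strategies.
No other strategy reproduces this row, so those 12 are the full class: DatT, DatH, DaqT, DaqH, DasT, DasH, DbtT, DbtH, DbqT, DbqH, DbsT, DbsH.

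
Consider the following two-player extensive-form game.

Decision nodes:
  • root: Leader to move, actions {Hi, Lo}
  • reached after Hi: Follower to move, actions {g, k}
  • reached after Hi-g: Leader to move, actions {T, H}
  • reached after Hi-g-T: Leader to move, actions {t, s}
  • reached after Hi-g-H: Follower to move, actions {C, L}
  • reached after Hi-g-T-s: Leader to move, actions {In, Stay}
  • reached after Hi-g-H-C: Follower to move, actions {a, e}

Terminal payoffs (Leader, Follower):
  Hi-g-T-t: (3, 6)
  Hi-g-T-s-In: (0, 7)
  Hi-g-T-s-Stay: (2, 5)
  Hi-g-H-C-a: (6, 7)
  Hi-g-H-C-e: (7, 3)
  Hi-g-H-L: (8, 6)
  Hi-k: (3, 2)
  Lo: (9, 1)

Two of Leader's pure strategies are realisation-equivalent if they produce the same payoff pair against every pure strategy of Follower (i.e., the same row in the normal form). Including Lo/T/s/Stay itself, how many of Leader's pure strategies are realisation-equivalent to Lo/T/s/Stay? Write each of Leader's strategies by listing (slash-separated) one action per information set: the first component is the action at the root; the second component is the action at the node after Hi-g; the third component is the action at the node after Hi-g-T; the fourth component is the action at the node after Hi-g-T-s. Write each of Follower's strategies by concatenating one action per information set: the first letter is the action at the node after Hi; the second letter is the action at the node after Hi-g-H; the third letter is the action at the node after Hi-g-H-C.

8

Row for Lo/T/s/Stay (columns gCa, gCe, gLa, gLe, kCa, kCe, kLa, kLe): (9,1) (9,1) (9,1) (9,1) (9,1) (9,1) (9,1) (9,1).
Under Lo/T/s/Stay, Leader's choice at the node after Hi-g and at the node after Hi-g-T and at the node after Hi-g-T-s can never be reached regardless of what Follower does, so varying those choices leaves every outcome unchanged.
Holding the reachable choices fixed and varying the unreachable ones freely already gives 2 × 2 × 2 = 8 equivalent strategies.
No other strategy reproduces this row, so those 8 are the full class: Lo/T/t/In, Lo/T/t/Stay, Lo/T/s/In, Lo/T/s/Stay, Lo/H/t/In, Lo/H/t/Stay, Lo/H/s/In, Lo/H/s/Stay.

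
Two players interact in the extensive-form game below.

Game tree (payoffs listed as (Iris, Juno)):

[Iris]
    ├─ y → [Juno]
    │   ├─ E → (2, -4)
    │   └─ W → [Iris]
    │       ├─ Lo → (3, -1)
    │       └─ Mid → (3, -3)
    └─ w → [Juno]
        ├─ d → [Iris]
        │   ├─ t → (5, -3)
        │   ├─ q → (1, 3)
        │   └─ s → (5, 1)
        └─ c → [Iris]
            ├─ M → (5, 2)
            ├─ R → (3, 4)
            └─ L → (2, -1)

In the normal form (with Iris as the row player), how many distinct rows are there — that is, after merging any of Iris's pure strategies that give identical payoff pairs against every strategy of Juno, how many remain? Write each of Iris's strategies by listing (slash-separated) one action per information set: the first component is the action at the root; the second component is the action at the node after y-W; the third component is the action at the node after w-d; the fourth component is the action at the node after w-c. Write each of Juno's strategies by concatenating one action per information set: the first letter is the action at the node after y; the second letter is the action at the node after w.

Iris has 36 pure strategies: y/Lo/t/M, y/Lo/t/R, y/Lo/t/L, y/Lo/q/M, y/Lo/q/R, y/Lo/q/L, y/Lo/s/M, y/Lo/s/R, y/Lo/s/L, y/Mid/t/M, y/Mid/t/R, y/Mid/t/L, y/Mid/q/M, y/Mid/q/R, y/Mid/q/L, y/Mid/s/M, y/Mid/s/R, y/Mid/s/L, w/Lo/t/M, w/Lo/t/R, w/Lo/t/L, w/Lo/q/M, w/Lo/q/R, w/Lo/q/L, w/Lo/s/M, w/Lo/s/R, w/Lo/s/L, w/Mid/t/M, w/Mid/t/R, w/Mid/t/L, w/Mid/q/M, w/Mid/q/R, w/Mid/q/L, w/Mid/s/M, w/Mid/s/R, w/Mid/s/L. Columns: Ed, Ec, Wd, Wc.
{y/Lo/t/M, y/Lo/t/R, y/Lo/t/L, y/Lo/q/M, y/Lo/q/R, y/Lo/q/L, y/Lo/s/M, y/Lo/s/R, y/Lo/s/L} → row (2,-4) (2,-4) (3,-1) (3,-1)
{y/Mid/t/M, y/Mid/t/R, y/Mid/t/L, y/Mid/q/M, y/Mid/q/R, y/Mid/q/L, y/Mid/s/M, y/Mid/s/R, y/Mid/s/L} → row (2,-4) (2,-4) (3,-3) (3,-3)
{w/Lo/t/M, w/Mid/t/M} → row (5,-3) (5,2) (5,-3) (5,2)
{w/Lo/t/R, w/Mid/t/R} → row (5,-3) (3,4) (5,-3) (3,4)
{w/Lo/t/L, w/Mid/t/L} → row (5,-3) (2,-1) (5,-3) (2,-1)
{w/Lo/q/M, w/Mid/q/M} → row (1,3) (5,2) (1,3) (5,2)
{w/Lo/q/R, w/Mid/q/R} → row (1,3) (3,4) (1,3) (3,4)
{w/Lo/q/L, w/Mid/q/L} → row (1,3) (2,-1) (1,3) (2,-1)
{w/Lo/s/M, w/Mid/s/M} → row (5,1) (5,2) (5,1) (5,2)
{w/Lo/s/R, w/Mid/s/R} → row (5,1) (3,4) (5,1) (3,4)
{w/Lo/s/L, w/Mid/s/L} → row (5,1) (2,-1) (5,1) (2,-1)
That's 11 distinct rows out of 36 strategies.

11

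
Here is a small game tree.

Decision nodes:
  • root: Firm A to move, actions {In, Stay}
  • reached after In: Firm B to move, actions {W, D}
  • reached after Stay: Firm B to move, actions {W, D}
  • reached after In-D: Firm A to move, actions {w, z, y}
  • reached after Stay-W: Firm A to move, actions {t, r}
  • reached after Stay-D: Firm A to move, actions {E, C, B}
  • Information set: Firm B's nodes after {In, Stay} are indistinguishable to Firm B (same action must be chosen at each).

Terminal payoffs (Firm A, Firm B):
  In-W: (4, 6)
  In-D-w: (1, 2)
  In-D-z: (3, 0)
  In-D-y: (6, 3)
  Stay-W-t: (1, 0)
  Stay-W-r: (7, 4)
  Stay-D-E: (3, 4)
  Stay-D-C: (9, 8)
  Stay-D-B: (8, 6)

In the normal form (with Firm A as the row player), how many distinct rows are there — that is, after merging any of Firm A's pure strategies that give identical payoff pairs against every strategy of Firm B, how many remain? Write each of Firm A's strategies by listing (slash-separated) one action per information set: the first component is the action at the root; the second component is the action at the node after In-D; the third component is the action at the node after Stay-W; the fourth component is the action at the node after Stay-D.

Firm A has 36 pure strategies: In/w/t/E, In/w/t/C, In/w/t/B, In/w/r/E, In/w/r/C, In/w/r/B, In/z/t/E, In/z/t/C, In/z/t/B, In/z/r/E, In/z/r/C, In/z/r/B, In/y/t/E, In/y/t/C, In/y/t/B, In/y/r/E, In/y/r/C, In/y/r/B, Stay/w/t/E, Stay/w/t/C, Stay/w/t/B, Stay/w/r/E, Stay/w/r/C, Stay/w/r/B, Stay/z/t/E, Stay/z/t/C, Stay/z/t/B, Stay/z/r/E, Stay/z/r/C, Stay/z/r/B, Stay/y/t/E, Stay/y/t/C, Stay/y/t/B, Stay/y/r/E, Stay/y/r/C, Stay/y/r/B. Columns: W, D.
{In/w/t/E, In/w/t/C, In/w/t/B, In/w/r/E, In/w/r/C, In/w/r/B} → row (4,6) (1,2)
{In/z/t/E, In/z/t/C, In/z/t/B, In/z/r/E, In/z/r/C, In/z/r/B} → row (4,6) (3,0)
{In/y/t/E, In/y/t/C, In/y/t/B, In/y/r/E, In/y/r/C, In/y/r/B} → row (4,6) (6,3)
{Stay/w/t/E, Stay/z/t/E, Stay/y/t/E} → row (1,0) (3,4)
{Stay/w/t/C, Stay/z/t/C, Stay/y/t/C} → row (1,0) (9,8)
{Stay/w/t/B, Stay/z/t/B, Stay/y/t/B} → row (1,0) (8,6)
{Stay/w/r/E, Stay/z/r/E, Stay/y/r/E} → row (7,4) (3,4)
{Stay/w/r/C, Stay/z/r/C, Stay/y/r/C} → row (7,4) (9,8)
{Stay/w/r/B, Stay/z/r/B, Stay/y/r/B} → row (7,4) (8,6)
That's 9 distinct rows out of 36 strategies.

9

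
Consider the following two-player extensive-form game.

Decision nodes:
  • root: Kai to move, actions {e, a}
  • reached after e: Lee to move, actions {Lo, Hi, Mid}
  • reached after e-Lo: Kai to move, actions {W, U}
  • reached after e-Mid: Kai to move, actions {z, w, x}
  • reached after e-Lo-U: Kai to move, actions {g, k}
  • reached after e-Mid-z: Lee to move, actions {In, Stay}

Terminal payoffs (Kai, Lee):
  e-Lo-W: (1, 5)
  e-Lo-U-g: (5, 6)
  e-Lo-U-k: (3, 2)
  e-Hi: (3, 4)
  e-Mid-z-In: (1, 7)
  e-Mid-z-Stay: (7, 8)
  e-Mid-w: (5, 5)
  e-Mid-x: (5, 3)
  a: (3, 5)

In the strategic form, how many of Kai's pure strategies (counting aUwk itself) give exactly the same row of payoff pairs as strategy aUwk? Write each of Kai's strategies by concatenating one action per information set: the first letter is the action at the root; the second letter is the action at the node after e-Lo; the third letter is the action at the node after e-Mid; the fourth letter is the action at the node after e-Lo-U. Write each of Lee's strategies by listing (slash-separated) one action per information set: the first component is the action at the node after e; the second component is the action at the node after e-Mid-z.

12

Row for aUwk (columns Lo/In, Lo/Stay, Hi/In, Hi/Stay, Mid/In, Mid/Stay): (3,5) (3,5) (3,5) (3,5) (3,5) (3,5).
Under aUwk, Kai's choice at the node after e-Lo and at the node after e-Mid and at the node after e-Lo-U can never be reached regardless of what Lee does, so varying those choices leaves every outcome unchanged.
Holding the reachable choices fixed and varying the unreachable ones freely already gives 2 × 3 × 2 = 12 equivalent strategies.
No other strategy reproduces this row, so those 12 are the full class: aWzg, aWzk, aWwg, aWwk, aWxg, aWxk, aUzg, aUzk, aUwg, aUwk, aUxg, aUxk.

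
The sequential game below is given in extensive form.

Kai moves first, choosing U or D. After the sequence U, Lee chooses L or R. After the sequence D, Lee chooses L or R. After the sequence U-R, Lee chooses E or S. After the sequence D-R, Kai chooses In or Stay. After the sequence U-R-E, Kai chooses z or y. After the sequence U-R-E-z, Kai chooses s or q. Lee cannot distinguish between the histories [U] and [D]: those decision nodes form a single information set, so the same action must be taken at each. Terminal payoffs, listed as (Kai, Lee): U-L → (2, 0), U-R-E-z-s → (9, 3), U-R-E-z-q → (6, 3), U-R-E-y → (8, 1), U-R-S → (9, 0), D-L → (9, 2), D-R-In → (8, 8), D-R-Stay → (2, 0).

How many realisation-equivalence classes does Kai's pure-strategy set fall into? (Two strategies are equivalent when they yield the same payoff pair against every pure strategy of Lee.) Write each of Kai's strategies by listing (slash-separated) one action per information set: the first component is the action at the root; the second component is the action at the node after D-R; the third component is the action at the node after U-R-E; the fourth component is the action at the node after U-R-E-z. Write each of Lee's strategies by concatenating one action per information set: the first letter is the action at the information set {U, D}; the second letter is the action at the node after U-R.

Kai has 16 pure strategies: U/In/z/s, U/In/z/q, U/In/y/s, U/In/y/q, U/Stay/z/s, U/Stay/z/q, U/Stay/y/s, U/Stay/y/q, D/In/z/s, D/In/z/q, D/In/y/s, D/In/y/q, D/Stay/z/s, D/Stay/z/q, D/Stay/y/s, D/Stay/y/q. Columns: LE, LS, RE, RS.
{U/In/z/s, U/Stay/z/s} → row (2,0) (2,0) (9,3) (9,0)
{U/In/z/q, U/Stay/z/q} → row (2,0) (2,0) (6,3) (9,0)
{U/In/y/s, U/In/y/q, U/Stay/y/s, U/Stay/y/q} → row (2,0) (2,0) (8,1) (9,0)
{D/In/z/s, D/In/z/q, D/In/y/s, D/In/y/q} → row (9,2) (9,2) (8,8) (8,8)
{D/Stay/z/s, D/Stay/z/q, D/Stay/y/s, D/Stay/y/q} → row (9,2) (9,2) (2,0) (2,0)
That's 5 distinct rows out of 16 strategies.

5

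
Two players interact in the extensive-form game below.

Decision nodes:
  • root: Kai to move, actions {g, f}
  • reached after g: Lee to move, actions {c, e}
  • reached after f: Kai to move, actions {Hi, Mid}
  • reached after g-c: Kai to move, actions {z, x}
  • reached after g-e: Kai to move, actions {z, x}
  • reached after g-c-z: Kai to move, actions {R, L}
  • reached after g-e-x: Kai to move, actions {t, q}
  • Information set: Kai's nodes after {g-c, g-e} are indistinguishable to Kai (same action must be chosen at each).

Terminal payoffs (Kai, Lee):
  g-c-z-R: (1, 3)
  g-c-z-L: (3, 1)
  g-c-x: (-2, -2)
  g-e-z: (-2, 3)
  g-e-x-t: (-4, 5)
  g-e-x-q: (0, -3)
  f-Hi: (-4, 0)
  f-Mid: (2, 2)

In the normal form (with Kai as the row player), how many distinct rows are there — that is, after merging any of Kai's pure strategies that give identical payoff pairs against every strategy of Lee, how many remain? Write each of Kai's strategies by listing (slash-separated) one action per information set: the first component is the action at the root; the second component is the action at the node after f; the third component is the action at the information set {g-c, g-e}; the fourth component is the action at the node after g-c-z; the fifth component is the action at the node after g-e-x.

Kai has 32 pure strategies: g/Hi/z/R/t, g/Hi/z/R/q, g/Hi/z/L/t, g/Hi/z/L/q, g/Hi/x/R/t, g/Hi/x/R/q, g/Hi/x/L/t, g/Hi/x/L/q, g/Mid/z/R/t, g/Mid/z/R/q, g/Mid/z/L/t, g/Mid/z/L/q, g/Mid/x/R/t, g/Mid/x/R/q, g/Mid/x/L/t, g/Mid/x/L/q, f/Hi/z/R/t, f/Hi/z/R/q, f/Hi/z/L/t, f/Hi/z/L/q, f/Hi/x/R/t, f/Hi/x/R/q, f/Hi/x/L/t, f/Hi/x/L/q, f/Mid/z/R/t, f/Mid/z/R/q, f/Mid/z/L/t, f/Mid/z/L/q, f/Mid/x/R/t, f/Mid/x/R/q, f/Mid/x/L/t, f/Mid/x/L/q. Columns: c, e.
{g/Hi/z/R/t, g/Hi/z/R/q, g/Mid/z/R/t, g/Mid/z/R/q} → row (1,3) (-2,3)
{g/Hi/z/L/t, g/Hi/z/L/q, g/Mid/z/L/t, g/Mid/z/L/q} → row (3,1) (-2,3)
{g/Hi/x/R/t, g/Hi/x/L/t, g/Mid/x/R/t, g/Mid/x/L/t} → row (-2,-2) (-4,5)
{g/Hi/x/R/q, g/Hi/x/L/q, g/Mid/x/R/q, g/Mid/x/L/q} → row (-2,-2) (0,-3)
{f/Hi/z/R/t, f/Hi/z/R/q, f/Hi/z/L/t, f/Hi/z/L/q, f/Hi/x/R/t, f/Hi/x/R/q, f/Hi/x/L/t, f/Hi/x/L/q} → row (-4,0) (-4,0)
{f/Mid/z/R/t, f/Mid/z/R/q, f/Mid/z/L/t, f/Mid/z/L/q, f/Mid/x/R/t, f/Mid/x/R/q, f/Mid/x/L/t, f/Mid/x/L/q} → row (2,2) (2,2)
That's 6 distinct rows out of 32 strategies.

6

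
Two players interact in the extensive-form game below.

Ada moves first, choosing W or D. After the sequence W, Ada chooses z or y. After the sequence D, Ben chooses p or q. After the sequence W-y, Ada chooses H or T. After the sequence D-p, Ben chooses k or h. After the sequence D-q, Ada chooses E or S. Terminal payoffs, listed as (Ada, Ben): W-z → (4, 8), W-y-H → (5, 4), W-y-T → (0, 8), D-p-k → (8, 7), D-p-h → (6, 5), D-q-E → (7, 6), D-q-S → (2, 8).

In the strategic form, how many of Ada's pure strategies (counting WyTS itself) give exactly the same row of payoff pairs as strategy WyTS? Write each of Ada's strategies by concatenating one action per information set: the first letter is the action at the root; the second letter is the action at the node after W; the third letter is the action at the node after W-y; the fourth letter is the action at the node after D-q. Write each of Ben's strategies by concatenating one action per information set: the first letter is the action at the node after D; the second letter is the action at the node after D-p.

2

Row for WyTS (columns pk, ph, qk, qh): (0,8) (0,8) (0,8) (0,8).
Under WyTS, Ada's choice at the node after D-q can never be reached regardless of what Ben does, so varying those choices leaves every outcome unchanged.
Holding the reachable choices fixed and varying the unreachable one freely already gives 2 equivalent strategies.
No other strategy reproduces this row, so those 2 are the full class: WyTE, WyTS.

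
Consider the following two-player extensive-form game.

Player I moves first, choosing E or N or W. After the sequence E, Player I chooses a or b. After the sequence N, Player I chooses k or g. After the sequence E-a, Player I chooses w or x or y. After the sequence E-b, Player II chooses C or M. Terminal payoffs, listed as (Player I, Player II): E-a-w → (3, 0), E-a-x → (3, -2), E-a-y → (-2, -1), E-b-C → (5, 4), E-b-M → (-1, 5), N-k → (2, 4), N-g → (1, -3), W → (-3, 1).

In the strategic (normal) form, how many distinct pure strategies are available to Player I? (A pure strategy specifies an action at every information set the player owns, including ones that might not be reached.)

36

Player I owns the root with actions {E, N, W} — three choices.
Player I owns the node after E with actions {a, b} — two choices.
Player I owns the node after N with actions {k, g} — two choices.
Player I owns the node after E-a with actions {w, x, y} — three choices.
A pure strategy fixes one action at each information set independently, so the count is the product 3 × 2 × 2 × 3 = 36.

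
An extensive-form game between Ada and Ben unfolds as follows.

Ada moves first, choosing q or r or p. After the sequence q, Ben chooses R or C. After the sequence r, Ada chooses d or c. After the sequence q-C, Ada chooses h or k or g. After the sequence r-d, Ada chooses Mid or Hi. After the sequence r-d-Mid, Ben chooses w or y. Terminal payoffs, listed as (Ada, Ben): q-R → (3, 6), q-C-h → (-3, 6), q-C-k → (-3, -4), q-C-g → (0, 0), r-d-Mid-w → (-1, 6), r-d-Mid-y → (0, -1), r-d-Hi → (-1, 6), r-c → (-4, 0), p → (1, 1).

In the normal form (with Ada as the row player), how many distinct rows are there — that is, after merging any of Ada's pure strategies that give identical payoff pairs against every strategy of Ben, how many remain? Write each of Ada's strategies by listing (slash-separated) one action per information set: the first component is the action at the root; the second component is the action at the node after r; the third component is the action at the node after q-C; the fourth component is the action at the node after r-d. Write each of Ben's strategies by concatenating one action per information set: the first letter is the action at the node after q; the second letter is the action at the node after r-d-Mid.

Ada has 36 pure strategies: q/d/h/Mid, q/d/h/Hi, q/d/k/Mid, q/d/k/Hi, q/d/g/Mid, q/d/g/Hi, q/c/h/Mid, q/c/h/Hi, q/c/k/Mid, q/c/k/Hi, q/c/g/Mid, q/c/g/Hi, r/d/h/Mid, r/d/h/Hi, r/d/k/Mid, r/d/k/Hi, r/d/g/Mid, r/d/g/Hi, r/c/h/Mid, r/c/h/Hi, r/c/k/Mid, r/c/k/Hi, r/c/g/Mid, r/c/g/Hi, p/d/h/Mid, p/d/h/Hi, p/d/k/Mid, p/d/k/Hi, p/d/g/Mid, p/d/g/Hi, p/c/h/Mid, p/c/h/Hi, p/c/k/Mid, p/c/k/Hi, p/c/g/Mid, p/c/g/Hi. Columns: Rw, Ry, Cw, Cy.
{q/d/h/Mid, q/d/h/Hi, q/c/h/Mid, q/c/h/Hi} → row (3,6) (3,6) (-3,6) (-3,6)
{q/d/k/Mid, q/d/k/Hi, q/c/k/Mid, q/c/k/Hi} → row (3,6) (3,6) (-3,-4) (-3,-4)
{q/d/g/Mid, q/d/g/Hi, q/c/g/Mid, q/c/g/Hi} → row (3,6) (3,6) (0,0) (0,0)
{r/d/h/Mid, r/d/k/Mid, r/d/g/Mid} → row (-1,6) (0,-1) (-1,6) (0,-1)
{r/d/h/Hi, r/d/k/Hi, r/d/g/Hi} → row (-1,6) (-1,6) (-1,6) (-1,6)
{r/c/h/Mid, r/c/h/Hi, r/c/k/Mid, r/c/k/Hi, r/c/g/Mid, r/c/g/Hi} → row (-4,0) (-4,0) (-4,0) (-4,0)
{p/d/h/Mid, p/d/h/Hi, p/d/k/Mid, p/d/k/Hi, p/d/g/Mid, p/d/g/Hi, p/c/h/Mid, p/c/h/Hi, p/c/k/Mid, p/c/k/Hi, p/c/g/Mid, p/c/g/Hi} → row (1,1) (1,1) (1,1) (1,1)
That's 7 distinct rows out of 36 strategies.

7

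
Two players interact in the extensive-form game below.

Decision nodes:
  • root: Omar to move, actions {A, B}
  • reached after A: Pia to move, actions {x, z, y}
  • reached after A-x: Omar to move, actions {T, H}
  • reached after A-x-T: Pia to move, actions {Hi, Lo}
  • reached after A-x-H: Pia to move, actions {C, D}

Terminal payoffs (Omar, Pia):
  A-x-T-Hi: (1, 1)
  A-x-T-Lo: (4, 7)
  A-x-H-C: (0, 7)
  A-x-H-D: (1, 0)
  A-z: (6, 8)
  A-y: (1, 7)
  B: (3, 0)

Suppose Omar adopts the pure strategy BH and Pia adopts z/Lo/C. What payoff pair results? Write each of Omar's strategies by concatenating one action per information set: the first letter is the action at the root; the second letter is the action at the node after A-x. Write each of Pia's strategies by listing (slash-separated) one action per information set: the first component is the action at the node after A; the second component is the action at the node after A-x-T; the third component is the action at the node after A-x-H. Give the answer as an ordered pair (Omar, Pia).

Trace the play path from the root:
  Omar plays B
→ terminal payoff (3, 0).
(Omar's choice at the node after A-x is never reached on this path, so it doesn't affect the outcome.)

(3, 0)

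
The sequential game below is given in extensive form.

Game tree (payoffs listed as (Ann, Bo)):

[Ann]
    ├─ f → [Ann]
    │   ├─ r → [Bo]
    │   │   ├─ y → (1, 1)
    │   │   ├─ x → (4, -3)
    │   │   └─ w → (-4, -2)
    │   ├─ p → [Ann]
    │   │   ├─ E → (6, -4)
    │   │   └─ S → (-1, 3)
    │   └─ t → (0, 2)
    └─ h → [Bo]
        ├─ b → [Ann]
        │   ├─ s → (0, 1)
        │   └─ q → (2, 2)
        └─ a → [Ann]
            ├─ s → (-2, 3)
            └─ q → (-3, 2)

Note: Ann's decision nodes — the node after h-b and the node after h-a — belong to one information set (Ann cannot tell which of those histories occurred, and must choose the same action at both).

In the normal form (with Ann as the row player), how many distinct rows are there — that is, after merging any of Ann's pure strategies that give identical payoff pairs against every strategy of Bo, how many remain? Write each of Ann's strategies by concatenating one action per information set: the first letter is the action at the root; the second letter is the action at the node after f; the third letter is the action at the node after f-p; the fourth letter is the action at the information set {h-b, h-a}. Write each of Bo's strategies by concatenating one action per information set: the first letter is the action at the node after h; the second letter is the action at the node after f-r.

Ann has 24 pure strategies: frEs, frEq, frSs, frSq, fpEs, fpEq, fpSs, fpSq, ftEs, ftEq, ftSs, ftSq, hrEs, hrEq, hrSs, hrSq, hpEs, hpEq, hpSs, hpSq, htEs, htEq, htSs, htSq. Columns: by, bx, bw, ay, ax, aw.
{frEs, frEq, frSs, frSq} → row (1,1) (4,-3) (-4,-2) (1,1) (4,-3) (-4,-2)
{fpEs, fpEq} → row (6,-4) (6,-4) (6,-4) (6,-4) (6,-4) (6,-4)
{fpSs, fpSq} → row (-1,3) (-1,3) (-1,3) (-1,3) (-1,3) (-1,3)
{ftEs, ftEq, ftSs, ftSq} → row (0,2) (0,2) (0,2) (0,2) (0,2) (0,2)
{hrEs, hrSs, hpEs, hpSs, htEs, htSs} → row (0,1) (0,1) (0,1) (-2,3) (-2,3) (-2,3)
{hrEq, hrSq, hpEq, hpSq, htEq, htSq} → row (2,2) (2,2) (2,2) (-3,2) (-3,2) (-3,2)
That's 6 distinct rows out of 24 strategies.

6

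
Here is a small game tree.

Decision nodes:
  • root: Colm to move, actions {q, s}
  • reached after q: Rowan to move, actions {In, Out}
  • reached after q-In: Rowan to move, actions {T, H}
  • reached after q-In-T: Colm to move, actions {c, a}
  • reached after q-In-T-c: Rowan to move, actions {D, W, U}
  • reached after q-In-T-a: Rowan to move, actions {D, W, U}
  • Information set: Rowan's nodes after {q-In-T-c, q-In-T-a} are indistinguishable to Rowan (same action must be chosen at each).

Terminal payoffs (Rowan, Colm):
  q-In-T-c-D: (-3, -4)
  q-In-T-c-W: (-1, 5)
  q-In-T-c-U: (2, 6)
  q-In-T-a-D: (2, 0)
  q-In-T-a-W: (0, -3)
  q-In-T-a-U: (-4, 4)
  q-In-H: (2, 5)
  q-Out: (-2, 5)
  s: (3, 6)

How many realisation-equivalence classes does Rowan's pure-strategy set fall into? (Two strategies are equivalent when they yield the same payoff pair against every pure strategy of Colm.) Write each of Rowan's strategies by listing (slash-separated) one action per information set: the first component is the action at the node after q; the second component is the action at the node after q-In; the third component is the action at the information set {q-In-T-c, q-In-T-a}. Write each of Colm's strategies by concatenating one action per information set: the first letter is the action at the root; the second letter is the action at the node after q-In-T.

5

Rowan has 12 pure strategies: In/T/D, In/T/W, In/T/U, In/H/D, In/H/W, In/H/U, Out/T/D, Out/T/W, Out/T/U, Out/H/D, Out/H/W, Out/H/U. Columns: qc, qa, sc, sa.
{In/T/D} → row (-3,-4) (2,0) (3,6) (3,6)
{In/T/W} → row (-1,5) (0,-3) (3,6) (3,6)
{In/T/U} → row (2,6) (-4,4) (3,6) (3,6)
{In/H/D, In/H/W, In/H/U} → row (2,5) (2,5) (3,6) (3,6)
{Out/T/D, Out/T/W, Out/T/U, Out/H/D, Out/H/W, Out/H/U} → row (-2,5) (-2,5) (3,6) (3,6)
That's 5 distinct rows out of 12 strategies.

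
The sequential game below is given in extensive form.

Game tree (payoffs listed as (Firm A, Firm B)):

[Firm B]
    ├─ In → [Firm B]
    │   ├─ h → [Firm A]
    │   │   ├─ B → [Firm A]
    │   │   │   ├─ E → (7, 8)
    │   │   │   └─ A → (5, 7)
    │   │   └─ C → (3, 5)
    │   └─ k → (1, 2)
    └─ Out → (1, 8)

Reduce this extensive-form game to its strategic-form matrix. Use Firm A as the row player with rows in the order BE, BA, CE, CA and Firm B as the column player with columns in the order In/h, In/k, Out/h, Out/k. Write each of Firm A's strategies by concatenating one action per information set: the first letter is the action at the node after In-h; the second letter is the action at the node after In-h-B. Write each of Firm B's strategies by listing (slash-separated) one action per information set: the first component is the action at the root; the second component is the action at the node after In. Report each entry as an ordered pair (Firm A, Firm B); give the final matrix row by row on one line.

Row BE: In/h→(7,8), In/k→(1,2), Out/h→(1,8), Out/k→(1,8)
Row BA: In/h→(5,7), In/k→(1,2), Out/h→(1,8), Out/k→(1,8)
Row CE: In/h→(3,5), In/k→(1,2), Out/h→(1,8), Out/k→(1,8)
Row CA: In/h→(3,5), In/k→(1,2), Out/h→(1,8), Out/k→(1,8)

BE: (7,8) (1,2) (1,8) (1,8) | BA: (5,7) (1,2) (1,8) (1,8) | CE: (3,5) (1,2) (1,8) (1,8) | CA: (3,5) (1,2) (1,8) (1,8)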